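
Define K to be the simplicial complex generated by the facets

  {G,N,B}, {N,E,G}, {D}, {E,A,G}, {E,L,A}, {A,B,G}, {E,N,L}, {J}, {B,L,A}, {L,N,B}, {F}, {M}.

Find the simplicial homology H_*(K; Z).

H_0 = Z^5,  H_1 = 0,  H_2 = Z.

We work with the vertex ordering A < B < D < E < F < G < J < L < M < N. The simplices of K, each written with vertices in increasing order, are:

  0-simplices (10): A, B, D, E, F, G, J, L, M, N
  1-simplices (12): AB, AE, AG, AL, BG, BL, BN, EG, EL, EN, GN, LN
  2-simplices (8): ABG, ABL, AEG, AEL, BGN, BLN, EGN, ELN

so the chain groups are C_0 ≅ Z^10, C_1 ≅ Z^12, C_2 ≅ Z^8.

The boundary map ∂_1: C_1 → C_0 maps an edge to its endpoints' difference, ∂[p,q] = q − p.
The resulting 10×12 matrix has rank 5, and its Smith normal form has invariant factors (1,1,1,1,1).

∂_2: C_2 → C_1 acts by ∂[p,q,r] = [q,r] − [p,r] + [p,q]. For instance
  ∂ABG = BG − AG + AB,
  ∂AEG = EG − AG + AE.
The resulting 12×8 matrix has rank 7, and its Smith normal form has invariant factors (1,1,1,1,1,1,1).

From H_k ≅ ker(∂_k) / im(∂_{k+1}) we obtain:

  H_0: rank C_0 − rank ∂_1 = 10 − 5 = 5, and the invariant factors of ∂_1 are all 1, so H_0 = Z^5.
  H_1: rank ker ∂_1 − rank ∂_2 = (12 − 5) − 7 = 0, and the invariant factors of ∂_2 are all 1, so H_1 = 0.
  H_2: rank ker ∂_2 − rank ∂_3 = (8 − 7) − 0 = 1, and there is no ∂_3, so H_2 = Z.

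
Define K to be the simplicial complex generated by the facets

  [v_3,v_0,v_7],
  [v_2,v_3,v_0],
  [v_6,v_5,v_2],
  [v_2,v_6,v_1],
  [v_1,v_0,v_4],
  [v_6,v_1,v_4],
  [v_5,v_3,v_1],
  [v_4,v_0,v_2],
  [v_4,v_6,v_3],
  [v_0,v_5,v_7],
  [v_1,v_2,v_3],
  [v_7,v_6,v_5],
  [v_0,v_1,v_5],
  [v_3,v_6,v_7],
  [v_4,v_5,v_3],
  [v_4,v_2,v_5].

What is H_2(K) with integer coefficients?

Take the total order v_0 < v_1 < v_2 < v_3 < v_4 < v_5 < v_6 < v_7 on the vertex set. Then K (dimension 2) consists of the simplices:

  0-simplices (8): [v_0], [v_1], [v_2], [v_3], [v_4], [v_5], [v_6], [v_7]
  1-simplices (24): (24 of them)
  2-simplices (16): (16 of them)

Hence C_0 ≅ Z^8, C_1 ≅ Z^24, C_2 ≅ Z^16.

∂_1: C_1 → C_0 maps an edge to its endpoints' difference, ∂[p,q] = q − p.
The 8×24 boundary matrix has rank 7 and Smith normal form diag(1,1,1,1,1,1,1).

Boundary ∂_2: C_2 → C_1 maps a triangle to the signed sum of its edges. For instance
  ∂[v_0,v_3,v_7] = [v_3,v_7] − [v_0,v_7] + [v_0,v_3],
  ∂[v_0,v_2,v_4] = [v_2,v_4] − [v_0,v_4] + [v_0,v_2].
The resulting 24×16 matrix has rank 15, and its Smith normal form has invariant factors (1,1,1,1,1,1,1,1,1,1,1,1,1,1,1).

Computing H_k = (kernel of ∂_k) / (image of ∂_{k+1}):

  H_2: rank ker ∂_2 − rank ∂_3 = (16 − 15) − 0 = 1, and there is no ∂_3, so H_2 = Z.

H_2 ≅ Z.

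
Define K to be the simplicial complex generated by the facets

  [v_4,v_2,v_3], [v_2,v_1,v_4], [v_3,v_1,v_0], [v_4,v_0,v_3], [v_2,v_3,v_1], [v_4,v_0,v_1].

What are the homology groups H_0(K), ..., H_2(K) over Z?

H_0 ≅ Z,  H_1 = 0,  H_2 ≅ Z.

K has 5 vertices, 9 edges, 6 triangles.
rank ∂_0 = 0, rank ∂_1 = 4 ⇒ b_0 = 5 − 0 − 4 = 1; all invariant factors of ∂_1 are 1 so no torsion. So H_0 = Z.
rank ∂_1 = 4, rank ∂_2 = 5 ⇒ b_1 = 9 − 4 − 5 = 0; all invariant factors of ∂_2 are 1 so no torsion. So H_1 = 0.
rank ∂_2 = 5, rank ∂_3 = 0 ⇒ b_2 = 6 − 5 − 0 = 1. So H_2 = Z.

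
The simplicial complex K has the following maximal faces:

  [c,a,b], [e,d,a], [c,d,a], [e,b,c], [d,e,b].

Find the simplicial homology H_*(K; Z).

Fix the vertex order a < b < c < d < e and write every simplex with vertices in increasing order. Then dim K = 2 and the simplices of K are:

  0-simplices (5): a, b, c, d, e
  1-simplices (10): ab, ac, ad, ae, bc, bd, be, cd, ce, de
  2-simplices (5): abc, acd, ade, bce, bde

so the chain groups are C_0 ≅ Z^5, C_1 ≅ Z^10, C_2 ≅ Z^5.

Boundary ∂_1: C_1 → C_0 sends each edge [p,q] (with p < q) to q − p.
This gives a 5×10 integer matrix of rank 4; reducing to Smith normal form yields diagonal entries (1,1,1,1).

Boundary ∂_2: C_2 → C_1 acts by ∂[p,q,r] = [q,r] − [p,r] + [p,q]. For instance
  ∂abc = bc − ac + ab,
  ∂ade = de − ae + ad.
As a 10×5 matrix over Z this has rank 5, with invariant factors (1,1,1,1,1).

Now H_k = ker ∂_k / im ∂_{k+1}, so:

  H_0: rank C_0 − rank ∂_1 = 5 − 4 = 1, and the invariant factors of ∂_1 are all 1, so H_0 = Z.
  H_1: rank ker ∂_1 − rank ∂_2 = (10 − 4) − 5 = 1, and the invariant factors of ∂_2 are all 1, so H_1 = Z.
  H_2: rank ker ∂_2 − rank ∂_3 = (5 − 5) − 0 = 0, and there is no ∂_3, so H_2 = 0.

H_0 = Z,  H_1 = Z,  H_2 = 0.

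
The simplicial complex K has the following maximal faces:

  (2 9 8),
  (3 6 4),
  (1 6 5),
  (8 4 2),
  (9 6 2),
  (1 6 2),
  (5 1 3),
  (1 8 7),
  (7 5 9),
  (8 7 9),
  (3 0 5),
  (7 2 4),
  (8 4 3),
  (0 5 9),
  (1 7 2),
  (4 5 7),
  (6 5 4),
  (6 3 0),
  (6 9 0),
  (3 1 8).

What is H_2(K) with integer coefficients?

We work with the vertex ordering 0 < 1 < 2 < 3 < 4 < 5 < 6 < 7 < 8 < 9. The simplices of K, each written with vertices in increasing order, are:

  0-simplices (10): [0], [1], [2], [3], [4], [5], [6], [7], [8], [9]
  1-simplices (30): (30 of them)
  2-simplices (20): (20 of them)

Hence C_0 ≅ Z^10, C_1 ≅ Z^30, C_2 ≅ Z^20.

The boundary map ∂_1: C_1 → C_0 is given by ∂[p,q] = [q] − [p].
The resulting 10×30 matrix has rank 9, and its Smith normal form has invariant factors (1,1,1,1,1,1,1,1,1).

The boundary map ∂_2: C_2 → C_1 sends each 2-simplex [p,q,r] to [q,r] − [p,r] + [p,q]. For instance
  ∂[2,4,8] = [4,8] − [2,8] + [2,4],
  ∂[3,4,8] = [4,8] − [3,8] + [3,4].
This gives a 30×20 integer matrix of rank 20; reducing to Smith normal form yields diagonal entries (1,1,1,1,1,1,1,1,1,1,1,1,1,1,1,1,1,1,1,2).

Computing H_k = (kernel of ∂_k) / (image of ∂_{k+1}):

  H_2: rank ker ∂_2 − rank ∂_3 = (20 − 20) − 0 = 0, and there is no ∂_3, so H_2 ≅ 0.

H_2 ≅ 0.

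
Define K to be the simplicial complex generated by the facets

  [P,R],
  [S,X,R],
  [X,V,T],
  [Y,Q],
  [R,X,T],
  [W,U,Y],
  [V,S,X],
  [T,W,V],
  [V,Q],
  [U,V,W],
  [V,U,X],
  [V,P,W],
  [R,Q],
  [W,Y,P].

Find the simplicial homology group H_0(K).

Take the total order P < Q < R < S < T < U < V < W < X < Y on the vertex set. Then K (dimension 2) consists of the simplices:

  0-simplices (10): P, Q, R, S, T, U, V, W, X, Y
  1-simplices (22): PR, PV, PW, PY, QR, QV, QY, RS, RT, RX, SV, SX, TV, TW, TX, UV, UW, UX, UY, VW, VX, WY
  2-simplices (10): PVW, PWY, RSX, RTX, SVX, TVW, TVX, UVW, UVX, UWY

Hence C_0 ≅ Z^10, C_1 ≅ Z^22, C_2 ≅ Z^10.

∂_1: C_1 → C_0 sends each edge [p,q] (with p < q) to q − p. For instance
  ∂UV = V − U.
The resulting 10×22 matrix has rank 9, and its Smith normal form has invariant factors (1,1,1,1,1,1,1,1,1).

The boundary map ∂_2: C_2 → C_1 maps a triangle to the signed sum of its edges. For instance
  ∂UVW = VW − UW + UV,
  ∂SVX = VX − SX + SV.
The 22×10 boundary matrix has rank 10 and Smith normal form diag(1,1,1,1,1,1,1,1,1,1).

Reading off H_k = ker ∂_k / im ∂_{k+1}:

  H_0: rank C_0 − rank ∂_1 = 10 − 9 = 1, and the invariant factors of ∂_1 are all 1, so H_0 = Z.

H_0 ≅ Z.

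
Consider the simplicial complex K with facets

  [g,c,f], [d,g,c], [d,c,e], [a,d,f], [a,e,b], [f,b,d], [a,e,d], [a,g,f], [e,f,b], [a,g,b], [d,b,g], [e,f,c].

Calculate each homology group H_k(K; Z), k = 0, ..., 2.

Fix the vertex order a < b < c < d < e < f < g and write every simplex with vertices in increasing order. Then dim K = 2 and the simplices of K are:

  0-simplices (7): a, b, c, d, e, f, g
  1-simplices (18): ab, ad, ae, af, ag, bd, be, bf, bg, cd, ce, cf, cg, de, df, dg, ef, fg
  2-simplices (12): abe, abg, ade, adf, afg, bdf, bdg, bef, cde, cdg, cef, cfg

giving chain groups C_0 ≅ Z^7, C_1 ≅ Z^18, C_2 ≅ Z^12.

The boundary map ∂_1: C_1 → C_0 is given by ∂[p,q] = [q] − [p].
As a 7×18 matrix over Z this has rank 6, with invariant factors (1,1,1,1,1,1).

Boundary ∂_2: C_2 → C_1 maps a triangle to the signed sum of its edges. For instance
  ∂bdg = dg − bg + bd,
  ∂adf = df − af + ad.
The 18×12 boundary matrix has rank 12 and Smith normal form diag(1,1,1,1,1,1,1,1,1,1,1,2).

Computing H_k = (kernel of ∂_k) / (image of ∂_{k+1}):

  H_0: rank C_0 − rank ∂_1 = 7 − 6 = 1, and the invariant factors of ∂_1 are all 1, so H_0 = Z.
  H_1: rank ker ∂_1 − rank ∂_2 = (18 − 6) − 12 = 0, and ∂_2 has invariant factor 2 > 1, so H_1 = Z/2.
  H_2: rank ker ∂_2 − rank ∂_3 = (12 − 12) − 0 = 0, and there is no ∂_3, so H_2 = 0.

As a check, the Euler characteristic is 7 − 18 + 12 = 1, which agrees with 1 − 0 + 0 = 1.

H_0 = Z,  H_1 = Z/2,  H_2 = 0.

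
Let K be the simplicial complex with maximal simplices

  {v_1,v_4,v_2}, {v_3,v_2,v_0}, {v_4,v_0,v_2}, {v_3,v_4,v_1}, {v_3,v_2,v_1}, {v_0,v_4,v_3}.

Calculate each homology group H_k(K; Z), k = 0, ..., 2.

Take the total order v_0 < v_1 < v_2 < v_3 < v_4 on the vertex set. Then K (dimension 2) consists of the simplices:

  0-simplices (5): [v_0], [v_1], [v_2], [v_3], [v_4]
  1-simplices (9): [v_0,v_2], [v_0,v_3], [v_0,v_4], [v_1,v_2], [v_1,v_3], [v_1,v_4], [v_2,v_3], [v_2,v_4], [v_3,v_4]
  2-simplices (6): [v_0,v_2,v_3], [v_0,v_2,v_4], [v_0,v_3,v_4], [v_1,v_2,v_3], [v_1,v_2,v_4], [v_1,v_3,v_4]

Hence C_0 ≅ Z^5, C_1 ≅ Z^9, C_2 ≅ Z^6.

The boundary map ∂_1: C_1 → C_0 sends each edge [p,q] (with p < q) to q − p. For instance
  ∂[v_2,v_4] = [v_4] − [v_2].
As a 5×9 matrix over Z this has rank 4, with invariant factors (1,1,1,1).

The boundary map ∂_2: C_2 → C_1 acts by ∂[p,q,r] = [q,r] − [p,r] + [p,q]. For instance
  ∂[v_1,v_2,v_3] = [v_2,v_3] − [v_1,v_3] + [v_1,v_2],
  ∂[v_0,v_2,v_4] = [v_2,v_4] − [v_0,v_4] + [v_0,v_2].
The 9×6 boundary matrix has rank 5 and Smith normal form diag(1,1,1,1,1).

Reading off H_k = ker ∂_k / im ∂_{k+1}:

  H_0: rank C_0 − rank ∂_1 = 5 − 4 = 1, and the invariant factors of ∂_1 are all 1, so H_0 ≅ Z.
  H_1: rank ker ∂_1 − rank ∂_2 = (9 − 4) − 5 = 0, and the invariant factors of ∂_2 are all 1, so H_1 ≅ 0.
  H_2: rank ker ∂_2 − rank ∂_3 = (6 − 5) − 0 = 1, and there is no ∂_3, so H_2 ≅ Z.

H_0 ≅ Z,  H_1 = 0,  H_2 ≅ Z.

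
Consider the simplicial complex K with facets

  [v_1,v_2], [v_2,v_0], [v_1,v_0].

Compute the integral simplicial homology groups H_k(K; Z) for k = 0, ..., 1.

Fix the vertex order v_0 < v_1 < v_2 and write every simplex with vertices in increasing order. Then dim K = 1 and the simplices of K are:

  0-simplices (3): [v_0], [v_1], [v_2]
  1-simplices (3): [v_0,v_1], [v_0,v_2], [v_1,v_2]

Hence C_0 ≅ Z^3, C_1 ≅ Z^3.

∂_1: C_1 → C_0 sends each edge [p,q] (with p < q) to q − p. For instance
  ∂[v_0,v_2] = [v_2] − [v_0].
This gives a 3×3 integer matrix of rank 2; reducing to Smith normal form yields diagonal entries (1,1).

Reading off H_k = ker ∂_k / im ∂_{k+1}:

  H_0: rank C_0 − rank ∂_1 = 3 − 2 = 1, and the invariant factors of ∂_1 are all 1, so H_0 ≅ Z.
  H_1: rank ker ∂_1 − rank ∂_2 = (3 − 2) − 0 = 1, and there is no ∂_2, so H_1 ≅ Z.

As a check, the Euler characteristic is 3 − 3 = 0, which agrees with 1 − 1 = 0.

H_0 = Z,  H_1 = Z.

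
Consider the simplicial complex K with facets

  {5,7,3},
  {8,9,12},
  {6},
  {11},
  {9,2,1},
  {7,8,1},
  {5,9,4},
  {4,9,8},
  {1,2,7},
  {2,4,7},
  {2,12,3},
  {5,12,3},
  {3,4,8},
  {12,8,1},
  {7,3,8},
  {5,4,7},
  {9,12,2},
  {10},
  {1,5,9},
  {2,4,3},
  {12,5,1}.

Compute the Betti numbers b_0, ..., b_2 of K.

b_0 = 4, b_1 = 1, b_2 = 0.

We work with the vertex ordering 1 < 2 < 3 < 4 < 5 < 6 < 7 < 8 < 9 < 10 < 11 < 12. The simplices of K, each written with vertices in increasing order, are:

  0-simplices (12): [1], [2], [3], [4], [5], [6], [7], [8], [9], [10], [11], [12]
  1-simplices (27): (27 of them)
  2-simplices (18): (18 of them)

so the chain groups are C_0 ≅ Z^12, C_1 ≅ Z^27, C_2 ≅ Z^18.

The boundary map ∂_1: C_1 → C_0 is given by ∂[p,q] = [q] − [p].
The 12×27 boundary matrix has rank 8 and Smith normal form diag(1,1,1,1,1,1,1,1).

The boundary map ∂_2: C_2 → C_1 maps a triangle to the signed sum of its edges. For instance
  ∂[1,7,8] = [7,8] − [1,8] + [1,7],
  ∂[1,2,7] = [2,7] − [1,7] + [1,2].
The 27×18 boundary matrix has rank 18 and Smith normal form diag(1,1,1,1,1,1,1,1,1,1,1,1,1,1,1,1,1,2).

Computing H_k = (kernel of ∂_k) / (image of ∂_{k+1}):

  H_0: rank C_0 − rank ∂_1 = 12 − 8 = 4, and the invariant factors of ∂_1 are all 1, so H_0 ≅ Z^4.
  H_1: rank ker ∂_1 − rank ∂_2 = (27 − 8) − 18 = 1, and ∂_2 has invariant factor 2 > 1, so H_1 ≅ Z ⊕ Z/2.
  H_2: rank ker ∂_2 − rank ∂_3 = (18 − 18) − 0 = 0, and there is no ∂_3, so H_2 ≅ 0.

As a check, the Euler characteristic is 12 − 27 + 18 = 3, which agrees with 4 − 1 + 0 = 3.

Hence the Betti numbers are b_0 = 4, b_1 = 1, b_2 = 0.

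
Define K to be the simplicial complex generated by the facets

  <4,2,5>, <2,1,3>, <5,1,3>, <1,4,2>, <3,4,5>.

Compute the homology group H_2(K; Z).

Fix the vertex order 1 < 2 < 3 < 4 < 5 and write every simplex with vertices in increasing order. Then dim K = 2 and the simplices of K are:

  0-simplices (5): [1], [2], [3], [4], [5]
  1-simplices (10): [1,2], [1,3], [1,4], [1,5], [2,3], [2,4], [2,5], [3,4], [3,5], [4,5]
  2-simplices (5): [1,2,3], [1,2,4], [1,3,5], [2,4,5], [3,4,5]

giving chain groups C_0 ≅ Z^5, C_1 ≅ Z^10, C_2 ≅ Z^5.

∂_1: C_1 → C_0 maps an edge to its endpoints' difference, ∂[p,q] = q − p. For instance
  ∂[4,5] = [5] − [4].
The resulting 5×10 matrix has rank 4, and its Smith normal form has invariant factors (1,1,1,1).

∂_2: C_2 → C_1 maps a triangle to the signed sum of its edges. For instance
  ∂[1,2,4] = [2,4] − [1,4] + [1,2],
  ∂[1,2,3] = [2,3] − [1,3] + [1,2].
This gives a 10×5 integer matrix of rank 5; reducing to Smith normal form yields diagonal entries (1,1,1,1,1).

From H_k ≅ ker(∂_k) / im(∂_{k+1}) we obtain:

  H_2: rank ker ∂_2 − rank ∂_3 = (5 − 5) − 0 = 0, and there is no ∂_3, so H_2 ≅ 0.

(K is a triangulation of the Möbius band.)

H_2 = 0.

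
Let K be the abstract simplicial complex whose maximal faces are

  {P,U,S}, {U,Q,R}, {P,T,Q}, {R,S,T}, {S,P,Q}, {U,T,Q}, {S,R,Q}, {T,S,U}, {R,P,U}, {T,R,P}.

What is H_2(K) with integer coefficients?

H_2 ≅ 0.

Fix the vertex order P < Q < R < S < T < U and write every simplex with vertices in increasing order. Then dim K = 2 and the simplices of K are:

  0-simplices (6): P, Q, R, S, T, U
  1-simplices (15): PQ, PR, PS, PT, PU, QR, QS, QT, QU, RS, RT, RU, ST, SU, TU
  2-simplices (10): PQS, PQT, PRT, PRU, PSU, QRS, QRU, QTU, RST, STU

giving chain groups C_0 ≅ Z^6, C_1 ≅ Z^15, C_2 ≅ Z^10.

Boundary ∂_1: C_1 → C_0 is given by ∂[p,q] = [q] − [p].
As a 6×15 matrix over Z this has rank 5, with invariant factors (1,1,1,1,1).

Boundary ∂_2: C_2 → C_1 sends each 2-simplex [p,q,r] to [q,r] − [p,r] + [p,q]. For instance
  ∂PQS = QS − PS + PQ,
  ∂STU = TU − SU + ST.
This gives a 15×10 integer matrix of rank 10; reducing to Smith normal form yields diagonal entries (1,1,1,1,1,1,1,1,1,2).

Reading off H_k = ker ∂_k / im ∂_{k+1}:

  H_2: rank ker ∂_2 − rank ∂_3 = (10 − 10) − 0 = 0, and there is no ∂_3, so H_2 ≅ 0.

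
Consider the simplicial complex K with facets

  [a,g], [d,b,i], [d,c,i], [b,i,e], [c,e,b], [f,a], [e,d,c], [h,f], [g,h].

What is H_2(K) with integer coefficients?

Take the total order a < b < c < d < e < f < g < h < i on the vertex set. Then K (dimension 2) consists of the simplices:

  0-simplices (9): a, b, c, d, e, f, g, h, i
  1-simplices (14): af, ag, bc, bd, be, bi, cd, ce, ci, de, di, ei, fh, gh
  2-simplices (5): bce, bdi, bei, cde, cdi

so the chain groups are C_0 ≅ Z^9, C_1 ≅ Z^14, C_2 ≅ Z^5.

Boundary ∂_1: C_1 → C_0 sends each edge [p,q] (with p < q) to q − p. For instance
  ∂be = e − b.
The resulting 9×14 matrix has rank 7, and its Smith normal form has invariant factors (1,1,1,1,1,1,1).

∂_2: C_2 → C_1 acts by ∂[p,q,r] = [q,r] − [p,r] + [p,q]. For instance
  ∂cdi = di − ci + cd,
  ∂cde = de − ce + cd.
The 14×5 boundary matrix has rank 5 and Smith normal form diag(1,1,1,1,1).

Reading off H_k = ker ∂_k / im ∂_{k+1}:

  H_2: rank ker ∂_2 − rank ∂_3 = (5 − 5) − 0 = 0, and there is no ∂_3, so H_2 = 0.

H_2 = 0.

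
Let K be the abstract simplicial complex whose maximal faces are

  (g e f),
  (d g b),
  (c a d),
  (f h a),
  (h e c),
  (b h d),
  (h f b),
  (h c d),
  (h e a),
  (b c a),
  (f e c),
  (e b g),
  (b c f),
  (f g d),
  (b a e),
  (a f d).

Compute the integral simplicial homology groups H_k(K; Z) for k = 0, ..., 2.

Order the vertices as a < b < c < d < e < f < g < h. Listing each simplex with vertices in this order, K has dimension 2 with simplices:

  0-simplices (8): a, b, c, d, e, f, g, h
  1-simplices (24): ab, ac, ad, ae, af, ah, bc, bd, be, bf, bg, bh, cd, ce, cf, ch, df, dg, dh, ef, eg, eh, fg, fh
  2-simplices (16): abc, abe, acd, adf, aeh, afh, bcf, bdg, bdh, beg, bfh, cdh, cef, ceh, dfg, efg

so the chain groups are C_0 ≅ Z^8, C_1 ≅ Z^24, C_2 ≅ Z^16.

The boundary map ∂_1: C_1 → C_0 sends each edge [p,q] (with p < q) to q − p.
The resulting 8×24 matrix has rank 7, and its Smith normal form has invariant factors (1,1,1,1,1,1,1).

The boundary map ∂_2: C_2 → C_1 sends each 2-simplex [p,q,r] to [q,r] − [p,r] + [p,q]. For instance
  ∂beg = eg − bg + be,
  ∂bcf = cf − bf + bc.
The resulting 24×16 matrix has rank 15, and its Smith normal form has invariant factors (1,1,1,1,1,1,1,1,1,1,1,1,1,1,1).

Computing H_k = (kernel of ∂_k) / (image of ∂_{k+1}):

  H_0: rank C_0 − rank ∂_1 = 8 − 7 = 1, and the invariant factors of ∂_1 are all 1, so H_0 = Z.
  H_1: rank ker ∂_1 − rank ∂_2 = (24 − 7) − 15 = 2, and the invariant factors of ∂_2 are all 1, so H_1 = Z^2.
  H_2: rank ker ∂_2 − rank ∂_3 = (16 − 15) − 0 = 1, and there is no ∂_3, so H_2 = Z.

As a check, the Euler characteristic is 8 − 24 + 16 = 0, which agrees with 1 − 2 + 1 = 0.

H_0 = Z,  H_1 = Z^2,  H_2 = Z.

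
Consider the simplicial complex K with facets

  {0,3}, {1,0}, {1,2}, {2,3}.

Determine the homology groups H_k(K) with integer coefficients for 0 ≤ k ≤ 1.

Fix the vertex order 0 < 1 < 2 < 3 and write every simplex with vertices in increasing order. Then dim K = 1 and the simplices of K are:

  0-simplices (4): [0], [1], [2], [3]
  1-simplices (4): [0,1], [0,3], [1,2], [2,3]

giving chain groups C_0 ≅ Z^4, C_1 ≅ Z^4.

∂_1: C_1 → C_0 maps an edge to its endpoints' difference, ∂[p,q] = q − p.
As a 4×4 matrix over Z this has rank 3, with invariant factors (1,1,1).

Computing H_k = (kernel of ∂_k) / (image of ∂_{k+1}):

  H_0: rank C_0 − rank ∂_1 = 4 − 3 = 1, and the invariant factors of ∂_1 are all 1, so H_0 ≅ Z.
  H_1: rank ker ∂_1 − rank ∂_2 = (4 − 3) − 0 = 1, and there is no ∂_2, so H_1 ≅ Z.

H_0 ≅ Z,  H_1 ≅ Z.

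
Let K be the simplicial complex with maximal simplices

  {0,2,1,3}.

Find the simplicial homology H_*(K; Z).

H_0 = Z,  H_1 = 0,  H_2 = 0,  H_3 = 0.

We work with the vertex ordering 0 < 1 < 2 < 3. The simplices of K, each written with vertices in increasing order, are:

  0-simplices (4): [0], [1], [2], [3]
  1-simplices (6): [0,1], [0,2], [0,3], [1,2], [1,3], [2,3]
  2-simplices (4): [0,1,2], [0,1,3], [0,2,3], [1,2,3]
  3-simplices (1): [0,1,2,3]

Hence C_0 ≅ Z^4, C_1 ≅ Z^6, C_2 ≅ Z^4, C_3 ≅ Z^1.

Boundary ∂_1: C_1 → C_0 sends each edge [p,q] (with p < q) to q − p. For instance
  ∂[0,2] = [2] − [0].
The 4×6 boundary matrix has rank 3 and Smith normal form diag(1,1,1).

∂_2: C_2 → C_1 sends each 2-simplex [p,q,r] to [q,r] − [p,r] + [p,q]. For instance
  ∂[1,2,3] = [2,3] − [1,3] + [1,2],
  ∂[0,1,2] = [1,2] − [0,2] + [0,1].
As a 6×4 matrix over Z this has rank 3, with invariant factors (1,1,1).

Boundary ∂_3: C_3 → C_2 sends each 3-simplex σ to the alternating sum Σ_i (−1)^i (σ with its i-th vertex removed). For instance
  ∂[0,1,2,3] = [1,2,3] − [0,2,3] + [0,1,3] − [0,1,2].
This gives a 4×1 integer matrix of rank 1; reducing to Smith normal form yields diagonal entries (1).

From H_k ≅ ker(∂_k) / im(∂_{k+1}) we obtain:

  H_0: rank C_0 − rank ∂_1 = 4 − 3 = 1, and the invariant factors of ∂_1 are all 1, so H_0 ≅ Z.
  H_1: rank ker ∂_1 − rank ∂_2 = (6 − 3) − 3 = 0, and the invariant factors of ∂_2 are all 1, so H_1 ≅ 0.
  H_2: rank ker ∂_2 − rank ∂_3 = (4 − 3) − 1 = 0, and the invariant factors of ∂_3 are all 1, so H_2 ≅ 0.
  H_3: rank ker ∂_3 − rank ∂_4 = (1 − 1) − 0 = 0, and there is no ∂_4, so H_3 ≅ 0.

(K is a triangulation of the 3-simplex.)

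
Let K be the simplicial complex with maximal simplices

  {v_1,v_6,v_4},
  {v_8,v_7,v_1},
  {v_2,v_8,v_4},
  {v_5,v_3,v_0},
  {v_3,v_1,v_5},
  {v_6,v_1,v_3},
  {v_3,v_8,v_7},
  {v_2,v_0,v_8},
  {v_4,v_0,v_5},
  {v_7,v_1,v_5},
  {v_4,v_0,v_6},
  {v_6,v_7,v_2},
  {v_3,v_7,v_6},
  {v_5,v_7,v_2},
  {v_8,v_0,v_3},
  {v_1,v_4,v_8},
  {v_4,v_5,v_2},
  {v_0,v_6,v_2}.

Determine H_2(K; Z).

H_2 = 0.

Take the total order v_0 < v_1 < v_2 < v_3 < v_4 < v_5 < v_6 < v_7 < v_8 on the vertex set. Then K (dimension 2) consists of the simplices:

  0-simplices (9): [v_0], [v_1], [v_2], [v_3], [v_4], [v_5], [v_6], [v_7], [v_8]
  1-simplices (27): (27 of them)
  2-simplices (18): (18 of them)

Hence C_0 ≅ Z^9, C_1 ≅ Z^27, C_2 ≅ Z^18.

Boundary ∂_1: C_1 → C_0 maps an edge to its endpoints' difference, ∂[p,q] = q − p. For instance
  ∂[v_2,v_8] = [v_8] − [v_2].
As a 9×27 matrix over Z this has rank 8, with invariant factors (1,1,1,1,1,1,1,1).

Boundary ∂_2: C_2 → C_1 acts by ∂[p,q,r] = [q,r] − [p,r] + [p,q]. For instance
  ∂[v_1,v_3,v_6] = [v_3,v_6] − [v_1,v_6] + [v_1,v_3],
  ∂[v_2,v_6,v_7] = [v_6,v_7] − [v_2,v_7] + [v_2,v_6].
This gives a 27×18 integer matrix of rank 18; reducing to Smith normal form yields diagonal entries (1,1,1,1,1,1,1,1,1,1,1,1,1,1,1,1,1,2).

Reading off H_k = ker ∂_k / im ∂_{k+1}:

  H_2: rank ker ∂_2 − rank ∂_3 = (18 − 18) − 0 = 0, and there is no ∂_3, so H_2 = 0.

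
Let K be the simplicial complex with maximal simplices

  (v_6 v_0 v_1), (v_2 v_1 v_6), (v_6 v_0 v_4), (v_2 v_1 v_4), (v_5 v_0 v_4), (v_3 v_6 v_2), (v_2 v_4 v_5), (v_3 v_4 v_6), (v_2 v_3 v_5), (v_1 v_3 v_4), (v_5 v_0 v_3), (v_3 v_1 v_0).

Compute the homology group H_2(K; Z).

We work with the vertex ordering v_0 < v_1 < v_2 < v_3 < v_4 < v_5 < v_6. The simplices of K, each written with vertices in increasing order, are:

  0-simplices (7): [v_0], [v_1], [v_2], [v_3], [v_4], [v_5], [v_6]
  1-simplices (18): (18 of them)
  2-simplices (12): (12 of them)

Hence C_0 ≅ Z^7, C_1 ≅ Z^18, C_2 ≅ Z^12.

Boundary ∂_1: C_1 → C_0 is given by ∂[p,q] = [q] − [p]. For instance
  ∂[v_2,v_6] = [v_6] − [v_2].
As a 7×18 matrix over Z this has rank 6, with invariant factors (1,1,1,1,1,1).

Boundary ∂_2: C_2 → C_1 maps a triangle to the signed sum of its edges. For instance
  ∂[v_3,v_4,v_6] = [v_4,v_6] − [v_3,v_6] + [v_3,v_4],
  ∂[v_1,v_2,v_4] = [v_2,v_4] − [v_1,v_4] + [v_1,v_2].
As a 18×12 matrix over Z this has rank 12, with invariant factors (1,1,1,1,1,1,1,1,1,1,1,2).

Computing H_k = (kernel of ∂_k) / (image of ∂_{k+1}):

  H_2: rank ker ∂_2 − rank ∂_3 = (12 − 12) − 0 = 0, and there is no ∂_3, so H_2 = 0.

H_2 = 0.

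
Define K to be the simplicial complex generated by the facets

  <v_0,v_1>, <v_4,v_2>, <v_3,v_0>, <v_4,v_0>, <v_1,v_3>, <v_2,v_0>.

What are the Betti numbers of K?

Order the vertices as v_0 < v_1 < v_2 < v_3 < v_4. Listing each simplex with vertices in this order, K has dimension 1 with simplices:

  0-simplices (5): [v_0], [v_1], [v_2], [v_3], [v_4]
  1-simplices (6): [v_0,v_1], [v_0,v_2], [v_0,v_3], [v_0,v_4], [v_1,v_3], [v_2,v_4]

giving chain groups C_0 ≅ Z^5, C_1 ≅ Z^6.

Boundary ∂_1: C_1 → C_0 maps an edge to its endpoints' difference, ∂[p,q] = q − p. For instance
  ∂[v_0,v_3] = [v_3] − [v_0].
The 5×6 boundary matrix has rank 4 and Smith normal form diag(1,1,1,1).

From H_k ≅ ker(∂_k) / im(∂_{k+1}) we obtain:

  H_0: rank C_0 − rank ∂_1 = 5 − 4 = 1, and the invariant factors of ∂_1 are all 1, so H_0 ≅ Z.
  H_1: rank ker ∂_1 − rank ∂_2 = (6 − 4) − 0 = 2, and there is no ∂_2, so H_1 ≅ Z^2.

(K is a triangulation of a wedge of 2 circles.)

Hence the Betti numbers are b_0 = 1, b_1 = 2.

b_0 = 1, b_1 = 2.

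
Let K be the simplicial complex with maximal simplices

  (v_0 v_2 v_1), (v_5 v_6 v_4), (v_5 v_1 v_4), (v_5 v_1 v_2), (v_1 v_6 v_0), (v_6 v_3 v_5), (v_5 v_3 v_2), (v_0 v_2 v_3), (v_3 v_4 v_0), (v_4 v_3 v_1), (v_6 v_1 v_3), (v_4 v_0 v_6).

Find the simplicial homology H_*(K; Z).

Take the total order v_0 < v_1 < v_2 < v_3 < v_4 < v_5 < v_6 on the vertex set. Then K (dimension 2) consists of the simplices:

  0-simplices (7): [v_0], [v_1], [v_2], [v_3], [v_4], [v_5], [v_6]
  1-simplices (18): (18 of them)
  2-simplices (12): (12 of them)

so the chain groups are C_0 ≅ Z^7, C_1 ≅ Z^18, C_2 ≅ Z^12.

The boundary map ∂_1: C_1 → C_0 maps an edge to its endpoints' difference, ∂[p,q] = q − p.
As a 7×18 matrix over Z this has rank 6, with invariant factors (1,1,1,1,1,1).

Boundary ∂_2: C_2 → C_1 sends each 2-simplex [p,q,r] to [q,r] − [p,r] + [p,q]. For instance
  ∂[v_0,v_4,v_6] = [v_4,v_6] − [v_0,v_6] + [v_0,v_4],
  ∂[v_1,v_4,v_5] = [v_4,v_5] − [v_1,v_5] + [v_1,v_4].
The resulting 18×12 matrix has rank 12, and its Smith normal form has invariant factors (1,1,1,1,1,1,1,1,1,1,1,2).

Now H_k = ker ∂_k / im ∂_{k+1}, so:

  H_0: rank C_0 − rank ∂_1 = 7 − 6 = 1, and the invariant factors of ∂_1 are all 1, so H_0 ≅ Z.
  H_1: rank ker ∂_1 − rank ∂_2 = (18 − 6) − 12 = 0, and ∂_2 has invariant factor 2 > 1, so H_1 ≅ Z/2.
  H_2: rank ker ∂_2 − rank ∂_3 = (12 − 12) − 0 = 0, and there is no ∂_3, so H_2 ≅ 0.

As a check, the Euler characteristic is 7 − 18 + 12 = 1, which agrees with 1 − 0 + 0 = 1.

H_0 = Z,  H_1 = Z/2,  H_2 = 0.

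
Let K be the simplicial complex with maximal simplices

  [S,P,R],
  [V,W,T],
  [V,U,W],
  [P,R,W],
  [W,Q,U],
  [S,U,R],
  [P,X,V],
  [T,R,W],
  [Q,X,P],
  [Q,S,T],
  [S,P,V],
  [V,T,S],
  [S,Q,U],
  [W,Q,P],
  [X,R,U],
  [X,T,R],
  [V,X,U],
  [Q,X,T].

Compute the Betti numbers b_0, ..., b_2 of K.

We work with the vertex ordering P < Q < R < S < T < U < V < W < X. The simplices of K, each written with vertices in increasing order, are:

  0-simplices (9): P, Q, R, S, T, U, V, W, X
  1-simplices (27): PQ, PR, PS, PV, PW, PX, QS, QT, QU, QW, QX, RS, RT, RU, RW, RX, ST, SU, SV, TV, TW, TX, UV, UW, UX, VW, VX
  2-simplices (18): PQW, PQX, PRS, PRW, PSV, PVX, QST, QSU, QTX, QUW, RSU, RTW, RTX, RUX, STV, TVW, UVW, UVX

Hence C_0 ≅ Z^9, C_1 ≅ Z^27, C_2 ≅ Z^18.

Boundary ∂_1: C_1 → C_0 is given by ∂[p,q] = [q] − [p].
The resulting 9×27 matrix has rank 8, and its Smith normal form has invariant factors (1,1,1,1,1,1,1,1).

∂_2: C_2 → C_1 acts by ∂[p,q,r] = [q,r] − [p,r] + [p,q]. For instance
  ∂RTX = TX − RX + RT,
  ∂UVW = VW − UW + UV.
This gives a 27×18 integer matrix of rank 17; reducing to Smith normal form yields diagonal entries (1,1,1,1,1,1,1,1,1,1,1,1,1,1,1,1,1).

From H_k ≅ ker(∂_k) / im(∂_{k+1}) we obtain:

  H_0: rank C_0 − rank ∂_1 = 9 − 8 = 1, and the invariant factors of ∂_1 are all 1, so H_0 = Z.
  H_1: rank ker ∂_1 − rank ∂_2 = (27 − 8) − 17 = 2, and the invariant factors of ∂_2 are all 1, so H_1 = Z^2.
  H_2: rank ker ∂_2 − rank ∂_3 = (18 − 17) − 0 = 1, and there is no ∂_3, so H_2 = Z.

Hence the Betti numbers are b_0 = 1, b_1 = 2, b_2 = 1.

b_0 = 1, b_1 = 2, b_2 = 1.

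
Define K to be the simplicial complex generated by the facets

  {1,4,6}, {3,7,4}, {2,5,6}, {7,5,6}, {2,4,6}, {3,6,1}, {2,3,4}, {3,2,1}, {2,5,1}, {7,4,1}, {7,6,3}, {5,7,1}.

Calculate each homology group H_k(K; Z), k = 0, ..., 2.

H_0 ≅ Z,  H_1 ≅ Z/2Z,  H_2 = 0.

Order the vertices as 1 < 2 < 3 < 4 < 5 < 6 < 7. Listing each simplex with vertices in this order, K has dimension 2 with simplices:

  0-simplices (7): [1], [2], [3], [4], [5], [6], [7]
  1-simplices (18): [1,2], [1,3], [1,4], [1,5], [1,6], [1,7], [2,3], [2,4], [2,5], [2,6], [3,4], [3,6], [3,7], [4,6], [4,7], [5,6], [5,7], [6,7]
  2-simplices (12): [1,2,3], [1,2,5], [1,3,6], [1,4,6], [1,4,7], [1,5,7], [2,3,4], [2,4,6], [2,5,6], [3,4,7], [3,6,7], [5,6,7]

so the chain groups are C_0 ≅ Z^7, C_1 ≅ Z^18, C_2 ≅ Z^12.

Boundary ∂_1: C_1 → C_0 is given by ∂[p,q] = [q] − [p]. For instance
  ∂[6,7] = [7] − [6].
This gives a 7×18 integer matrix of rank 6; reducing to Smith normal form yields diagonal entries (1,1,1,1,1,1).

Boundary ∂_2: C_2 → C_1 sends each 2-simplex [p,q,r] to [q,r] − [p,r] + [p,q]. For instance
  ∂[1,2,5] = [2,5] − [1,5] + [1,2],
  ∂[2,4,6] = [4,6] − [2,6] + [2,4].
This gives a 18×12 integer matrix of rank 12; reducing to Smith normal form yields diagonal entries (1,1,1,1,1,1,1,1,1,1,1,2).

Computing H_k = (kernel of ∂_k) / (image of ∂_{k+1}):

  H_0: rank C_0 − rank ∂_1 = 7 − 6 = 1, and the invariant factors of ∂_1 are all 1, so H_0 ≅ Z.
  H_1: rank ker ∂_1 − rank ∂_2 = (18 − 6) − 12 = 0, and ∂_2 has invariant factor 2 > 1, so H_1 ≅ Z/2Z.
  H_2: rank ker ∂_2 − rank ∂_3 = (12 − 12) − 0 = 0, and there is no ∂_3, so H_2 ≅ 0.

As a check, the Euler characteristic is 7 − 18 + 12 = 1, which agrees with 1 − 0 + 0 = 1.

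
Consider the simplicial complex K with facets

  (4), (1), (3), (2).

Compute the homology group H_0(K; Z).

H_0 ≅ Z^4.

Order the vertices as 1 < 2 < 3 < 4. Listing each simplex with vertices in this order, K has dimension 0 with simplices:

  0-simplices (4): [1], [2], [3], [4]

so the chain groups are C_0 ≅ Z^4.

Computing H_k = (kernel of ∂_k) / (image of ∂_{k+1}):

  H_0: rank C_0 − rank ∂_1 = 4 − 0 = 4, and there is no ∂_1, so H_0 ≅ Z^4.

(K is a triangulation of a set of 4 points.)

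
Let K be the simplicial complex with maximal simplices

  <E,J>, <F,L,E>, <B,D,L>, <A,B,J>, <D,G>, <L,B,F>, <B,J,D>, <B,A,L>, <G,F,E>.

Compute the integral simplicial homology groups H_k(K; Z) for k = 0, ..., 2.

H_0 ≅ Z,  H_1 ≅ Z^2,  H_2 = 0.

Fix the vertex order A < B < D < E < F < G < J < L and write every simplex with vertices in increasing order. Then dim K = 2 and the simplices of K are:

  0-simplices (8): A, B, D, E, F, G, J, L
  1-simplices (16): AB, AJ, AL, BD, BF, BJ, BL, DG, DJ, DL, EF, EG, EJ, EL, FG, FL
  2-simplices (7): ABJ, ABL, BDJ, BDL, BFL, EFG, EFL

so the chain groups are C_0 ≅ Z^8, C_1 ≅ Z^16, C_2 ≅ Z^7.

∂_1: C_1 → C_0 is given by ∂[p,q] = [q] − [p].
This gives a 8×16 integer matrix of rank 7; reducing to Smith normal form yields diagonal entries (1,1,1,1,1,1,1).

∂_2: C_2 → C_1 maps a triangle to the signed sum of its edges. For instance
  ∂BDL = DL − BL + BD,
  ∂ABJ = BJ − AJ + AB.
As a 16×7 matrix over Z this has rank 7, with invariant factors (1,1,1,1,1,1,1).

Now H_k = ker ∂_k / im ∂_{k+1}, so:

  H_0: rank C_0 − rank ∂_1 = 8 − 7 = 1, and the invariant factors of ∂_1 are all 1, so H_0 = Z.
  H_1: rank ker ∂_1 − rank ∂_2 = (16 − 7) − 7 = 2, and the invariant factors of ∂_2 are all 1, so H_1 = Z^2.
  H_2: rank ker ∂_2 − rank ∂_3 = (7 − 7) − 0 = 0, and there is no ∂_3, so H_2 = 0.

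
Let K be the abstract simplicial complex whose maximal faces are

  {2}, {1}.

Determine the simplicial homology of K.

We work with the vertex ordering 1 < 2. The simplices of K, each written with vertices in increasing order, are:

  0-simplices (2): [1], [2]

so the chain groups are C_0 ≅ Z^2.

Computing H_k = (kernel of ∂_k) / (image of ∂_{k+1}):

  H_0: rank C_0 − rank ∂_1 = 2 − 0 = 2, and there is no ∂_1, so H_0 = Z^2.

(K is a triangulation of a set of 2 points.)

H_0 ≅ Z^2.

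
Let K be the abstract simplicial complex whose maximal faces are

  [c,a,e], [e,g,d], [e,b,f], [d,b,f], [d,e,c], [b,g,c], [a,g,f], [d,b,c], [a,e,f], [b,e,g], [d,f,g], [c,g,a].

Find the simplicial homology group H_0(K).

H_0 = Z.

Fix the vertex order a < b < c < d < e < f < g and write every simplex with vertices in increasing order. Then dim K = 2 and the simplices of K are:

  0-simplices (7): a, b, c, d, e, f, g
  1-simplices (18): ac, ae, af, ag, bc, bd, be, bf, bg, cd, ce, cg, de, df, dg, ef, eg, fg
  2-simplices (12): ace, acg, aef, afg, bcd, bcg, bdf, bef, beg, cde, deg, dfg

giving chain groups C_0 ≅ Z^7, C_1 ≅ Z^18, C_2 ≅ Z^12.

∂_1: C_1 → C_0 maps an edge to its endpoints' difference, ∂[p,q] = q − p. For instance
  ∂bc = c − b.
As a 7×18 matrix over Z this has rank 6, with invariant factors (1,1,1,1,1,1).

∂_2: C_2 → C_1 acts by ∂[p,q,r] = [q,r] − [p,r] + [p,q]. For instance
  ∂bef = ef − bf + be,
  ∂ace = ce − ae + ac.
This gives a 18×12 integer matrix of rank 12; reducing to Smith normal form yields diagonal entries (1,1,1,1,1,1,1,1,1,1,1,2).

From H_k ≅ ker(∂_k) / im(∂_{k+1}) we obtain:

  H_0: rank C_0 − rank ∂_1 = 7 − 6 = 1, and the invariant factors of ∂_1 are all 1, so H_0 = Z.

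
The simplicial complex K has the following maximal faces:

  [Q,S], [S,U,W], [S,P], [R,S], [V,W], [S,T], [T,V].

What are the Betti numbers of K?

K has 8 vertices, 9 edges, 1 triangle.
rank ∂_0 = 0, rank ∂_1 = 7 ⇒ b_0 = 8 − 0 − 7 = 1; all invariant factors of ∂_1 are 1 so no torsion. So H_0 = Z.
rank ∂_1 = 7, rank ∂_2 = 1 ⇒ b_1 = 9 − 7 − 1 = 1; all invariant factors of ∂_2 are 1 so no torsion. So H_1 = Z.
rank ∂_2 = 1, rank ∂_3 = 0 ⇒ b_2 = 1 − 1 − 0 = 0. So H_2 = 0.

b_0 = 1, b_1 = 1, b_2 = 0.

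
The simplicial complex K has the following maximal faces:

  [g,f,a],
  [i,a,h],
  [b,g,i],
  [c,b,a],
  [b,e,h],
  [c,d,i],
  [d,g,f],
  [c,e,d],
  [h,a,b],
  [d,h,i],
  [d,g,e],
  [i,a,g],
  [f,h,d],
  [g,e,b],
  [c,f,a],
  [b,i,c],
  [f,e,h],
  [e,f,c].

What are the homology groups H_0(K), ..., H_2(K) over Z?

H_0 ≅ Z,  H_1 ≅ Z ⊕ Z/2,  H_2 = 0.

We work with the vertex ordering a < b < c < d < e < f < g < h < i. The simplices of K, each written with vertices in increasing order, are:

  0-simplices (9): a, b, c, d, e, f, g, h, i
  1-simplices (27): ab, ac, af, ag, ah, ai, bc, be, bg, bh, bi, cd, ce, cf, ci, de, df, dg, dh, di, ef, eg, eh, fg, fh, gi, hi
  2-simplices (18): abc, abh, acf, afg, agi, ahi, bci, beg, beh, bgi, cde, cdi, cef, deg, dfg, dfh, dhi, efh

so the chain groups are C_0 ≅ Z^9, C_1 ≅ Z^27, C_2 ≅ Z^18.

∂_1: C_1 → C_0 sends each edge [p,q] (with p < q) to q − p. For instance
  ∂be = e − b.
As a 9×27 matrix over Z this has rank 8, with invariant factors (1,1,1,1,1,1,1,1).

Boundary ∂_2: C_2 → C_1 acts by ∂[p,q,r] = [q,r] − [p,r] + [p,q]. For instance
  ∂deg = eg − dg + de,
  ∂ahi = hi − ai + ah.
The resulting 27×18 matrix has rank 18, and its Smith normal form has invariant factors (1,1,1,1,1,1,1,1,1,1,1,1,1,1,1,1,1,2).

Now H_k = ker ∂_k / im ∂_{k+1}, so:

  H_0: rank C_0 − rank ∂_1 = 9 − 8 = 1, and the invariant factors of ∂_1 are all 1, so H_0 = Z.
  H_1: rank ker ∂_1 − rank ∂_2 = (27 − 8) − 18 = 1, and ∂_2 has invariant factor 2 > 1, so H_1 = Z ⊕ Z/2.
  H_2: rank ker ∂_2 − rank ∂_3 = (18 − 18) − 0 = 0, and there is no ∂_3, so H_2 = 0.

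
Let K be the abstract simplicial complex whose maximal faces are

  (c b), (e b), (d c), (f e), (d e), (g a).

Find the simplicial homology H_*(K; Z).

H_0 = Z^2,  H_1 = Z.

Take the total order a < b < c < d < e < f < g on the vertex set. Then K (dimension 1) consists of the simplices:

  0-simplices (7): a, b, c, d, e, f, g
  1-simplices (6): ag, bc, be, cd, de, ef

giving chain groups C_0 ≅ Z^7, C_1 ≅ Z^6.

Boundary ∂_1: C_1 → C_0 maps an edge to its endpoints' difference, ∂[p,q] = q − p. For instance
  ∂be = e − b.
This gives a 7×6 integer matrix of rank 5; reducing to Smith normal form yields diagonal entries (1,1,1,1,1).

Reading off H_k = ker ∂_k / im ∂_{k+1}:

  H_0: rank C_0 − rank ∂_1 = 7 − 5 = 2, and the invariant factors of ∂_1 are all 1, so H_0 ≅ Z^2.
  H_1: rank ker ∂_1 − rank ∂_2 = (6 − 5) − 0 = 1, and there is no ∂_2, so H_1 ≅ Z.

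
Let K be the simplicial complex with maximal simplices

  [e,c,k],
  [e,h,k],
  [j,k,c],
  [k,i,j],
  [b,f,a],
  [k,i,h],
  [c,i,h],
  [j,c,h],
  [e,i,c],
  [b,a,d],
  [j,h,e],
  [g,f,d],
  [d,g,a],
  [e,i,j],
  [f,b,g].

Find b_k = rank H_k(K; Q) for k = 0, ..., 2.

b_0 = 2, b_1 = 1, b_2 = 0.

Take the total order a < b < c < d < e < f < g < h < i < j < k on the vertex set. Then K (dimension 2) consists of the simplices:

  0-simplices (11): a, b, c, d, e, f, g, h, i, j, k
  1-simplices (25): ab, ad, af, ag, bd, bf, bg, ce, ch, ci, cj, ck, df, dg, eh, ei, ej, ek, fg, hi, hj, hk, ij, ik, jk
  2-simplices (15): abd, abf, adg, bfg, cei, cek, chi, chj, cjk, dfg, ehj, ehk, eij, hik, ijk

giving chain groups C_0 ≅ Z^11, C_1 ≅ Z^25, C_2 ≅ Z^15.

Boundary ∂_1: C_1 → C_0 maps an edge to its endpoints' difference, ∂[p,q] = q − p. For instance
  ∂bd = d − b.
As a 11×25 matrix over Z this has rank 9, with invariant factors (1,1,1,1,1,1,1,1,1).

Boundary ∂_2: C_2 → C_1 maps a triangle to the signed sum of its edges. For instance
  ∂abd = bd − ad + ab,
  ∂cek = ek − ck + ce.
The resulting 25×15 matrix has rank 15, and its Smith normal form has invariant factors (1,1,1,1,1,1,1,1,1,1,1,1,1,1,2).

Computing H_k = (kernel of ∂_k) / (image of ∂_{k+1}):

  H_0: rank C_0 − rank ∂_1 = 11 − 9 = 2, and the invariant factors of ∂_1 are all 1, so H_0 = Z^2.
  H_1: rank ker ∂_1 − rank ∂_2 = (25 − 9) − 15 = 1, and ∂_2 has invariant factor 2 > 1, so H_1 = Z ⊕ Z/2.
  H_2: rank ker ∂_2 − rank ∂_3 = (15 − 15) − 0 = 0, and there is no ∂_3, so H_2 = 0.

Hence the Betti numbers are b_0 = 2, b_1 = 1, b_2 = 0.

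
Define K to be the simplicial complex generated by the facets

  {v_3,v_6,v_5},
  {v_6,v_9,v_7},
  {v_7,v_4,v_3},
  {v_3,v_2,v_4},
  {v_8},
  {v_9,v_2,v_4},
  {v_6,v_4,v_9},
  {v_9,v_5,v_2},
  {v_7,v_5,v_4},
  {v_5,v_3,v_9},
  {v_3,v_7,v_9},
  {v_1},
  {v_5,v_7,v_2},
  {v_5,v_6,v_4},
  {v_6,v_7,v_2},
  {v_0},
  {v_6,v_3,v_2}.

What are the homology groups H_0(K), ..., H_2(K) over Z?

K has 10 vertices, 21 edges, 14 triangles.
rank ∂_0 = 0, rank ∂_1 = 6 ⇒ b_0 = 10 − 0 − 6 = 4; all invariant factors of ∂_1 are 1 so no torsion. So H_0 = Z^4.
rank ∂_1 = 6, rank ∂_2 = 13 ⇒ b_1 = 21 − 6 − 13 = 2; all invariant factors of ∂_2 are 1 so no torsion. So H_1 = Z^2.
rank ∂_2 = 13, rank ∂_3 = 0 ⇒ b_2 = 14 − 13 − 0 = 1. So H_2 = Z.

H_0 ≅ Z^4,  H_1 ≅ Z^2,  H_2 ≅ Z.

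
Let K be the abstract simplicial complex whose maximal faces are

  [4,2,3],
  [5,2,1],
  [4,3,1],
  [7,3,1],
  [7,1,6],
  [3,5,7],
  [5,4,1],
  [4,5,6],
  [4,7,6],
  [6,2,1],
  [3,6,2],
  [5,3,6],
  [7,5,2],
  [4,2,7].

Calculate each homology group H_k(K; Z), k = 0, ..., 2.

H_0 = Z,  H_1 = Z^2,  H_2 = Z.

K has 7 vertices, 21 edges, 14 triangles.
rank ∂_0 = 0, rank ∂_1 = 6 ⇒ b_0 = 7 − 0 − 6 = 1; all invariant factors of ∂_1 are 1 so no torsion. So H_0 ≅ Z.
rank ∂_1 = 6, rank ∂_2 = 13 ⇒ b_1 = 21 − 6 − 13 = 2; all invariant factors of ∂_2 are 1 so no torsion. So H_1 ≅ Z^2.
rank ∂_2 = 13, rank ∂_3 = 0 ⇒ b_2 = 14 − 13 − 0 = 1. So H_2 ≅ Z.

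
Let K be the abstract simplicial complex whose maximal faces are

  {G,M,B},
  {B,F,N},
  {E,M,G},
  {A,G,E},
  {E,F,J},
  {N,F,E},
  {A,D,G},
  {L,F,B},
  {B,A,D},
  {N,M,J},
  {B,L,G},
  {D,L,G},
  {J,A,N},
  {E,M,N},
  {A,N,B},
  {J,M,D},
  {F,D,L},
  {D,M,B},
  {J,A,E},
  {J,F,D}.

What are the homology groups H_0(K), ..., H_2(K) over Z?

Take the total order A < B < D < E < F < G < J < L < M < N on the vertex set. Then K (dimension 2) consists of the simplices:

  0-simplices (10): A, B, D, E, F, G, J, L, M, N
  1-simplices (30): AB, AD, AE, AG, AJ, AN, BD, BF, BG, BL, BM, BN, DF, DG, DJ, DL, DM, EF, EG, EJ, EM, EN, FJ, FL, FN, GL, GM, JM, JN, MN
  2-simplices (20): ABD, ABN, ADG, AEG, AEJ, AJN, BDM, BFL, BFN, BGL, BGM, DFJ, DFL, DGL, DJM, EFJ, EFN, EGM, EMN, JMN

giving chain groups C_0 ≅ Z^10, C_1 ≅ Z^30, C_2 ≅ Z^20.

Boundary ∂_1: C_1 → C_0 maps an edge to its endpoints' difference, ∂[p,q] = q − p. For instance
  ∂DM = M − D.
The 10×30 boundary matrix has rank 9 and Smith normal form diag(1,1,1,1,1,1,1,1,1).

∂_2: C_2 → C_1 acts by ∂[p,q,r] = [q,r] − [p,r] + [p,q]. For instance
  ∂DGL = GL − DL + DG,
  ∂AEJ = EJ − AJ + AE.
The resulting 30×20 matrix has rank 20, and its Smith normal form has invariant factors (1,1,1,1,1,1,1,1,1,1,1,1,1,1,1,1,1,1,1,2).

Reading off H_k = ker ∂_k / im ∂_{k+1}:

  H_0: rank C_0 − rank ∂_1 = 10 − 9 = 1, and the invariant factors of ∂_1 are all 1, so H_0 ≅ Z.
  H_1: rank ker ∂_1 − rank ∂_2 = (30 − 9) − 20 = 1, and ∂_2 has invariant factor 2 > 1, so H_1 ≅ Z × Z/2.
  H_2: rank ker ∂_2 − rank ∂_3 = (20 − 20) − 0 = 0, and there is no ∂_3, so H_2 ≅ 0.

H_0 = Z,  H_1 = Z × Z/2,  H_2 = 0.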